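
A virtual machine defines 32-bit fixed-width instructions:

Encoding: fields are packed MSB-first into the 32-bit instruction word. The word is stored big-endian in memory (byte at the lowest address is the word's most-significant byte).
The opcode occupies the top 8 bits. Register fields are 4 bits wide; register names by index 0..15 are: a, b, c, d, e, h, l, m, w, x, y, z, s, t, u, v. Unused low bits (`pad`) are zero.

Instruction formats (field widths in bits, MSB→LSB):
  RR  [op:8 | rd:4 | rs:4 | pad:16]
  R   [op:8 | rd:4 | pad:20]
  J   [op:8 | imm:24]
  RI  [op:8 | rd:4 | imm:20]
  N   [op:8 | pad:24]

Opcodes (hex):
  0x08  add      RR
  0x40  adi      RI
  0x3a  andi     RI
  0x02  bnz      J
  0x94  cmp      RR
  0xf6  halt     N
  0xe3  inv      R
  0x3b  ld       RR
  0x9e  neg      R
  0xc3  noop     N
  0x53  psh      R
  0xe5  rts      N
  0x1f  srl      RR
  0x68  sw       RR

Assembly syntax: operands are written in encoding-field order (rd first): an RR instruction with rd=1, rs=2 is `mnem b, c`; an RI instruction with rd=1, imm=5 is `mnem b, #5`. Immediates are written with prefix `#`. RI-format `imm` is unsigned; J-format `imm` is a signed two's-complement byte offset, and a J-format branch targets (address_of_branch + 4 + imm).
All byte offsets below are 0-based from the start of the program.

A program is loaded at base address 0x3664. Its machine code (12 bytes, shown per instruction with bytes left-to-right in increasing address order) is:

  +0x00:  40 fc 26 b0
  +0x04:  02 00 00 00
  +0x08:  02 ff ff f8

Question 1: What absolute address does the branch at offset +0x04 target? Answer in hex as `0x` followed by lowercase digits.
[04] 02 00 00 00 → 0x02000000
  top 8b → 0x2 → bnz [J]
  [23:0] imm=0 = #0
  target = base 0x3664 + off 0x04 + 4 + imm 0 = 0x366c

0x366c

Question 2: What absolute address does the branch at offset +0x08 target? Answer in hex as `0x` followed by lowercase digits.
0x3668

+0x08: 02 ff ff f8 ⇒ word 0x02fffff8 (big)
  top 8b → 0x2 → bnz [J]
  [23:0] imm=16777208 (s24→-8) = #-8
  target = base 0x3664 + off 0x08 + 4 + imm -8 = 0x3668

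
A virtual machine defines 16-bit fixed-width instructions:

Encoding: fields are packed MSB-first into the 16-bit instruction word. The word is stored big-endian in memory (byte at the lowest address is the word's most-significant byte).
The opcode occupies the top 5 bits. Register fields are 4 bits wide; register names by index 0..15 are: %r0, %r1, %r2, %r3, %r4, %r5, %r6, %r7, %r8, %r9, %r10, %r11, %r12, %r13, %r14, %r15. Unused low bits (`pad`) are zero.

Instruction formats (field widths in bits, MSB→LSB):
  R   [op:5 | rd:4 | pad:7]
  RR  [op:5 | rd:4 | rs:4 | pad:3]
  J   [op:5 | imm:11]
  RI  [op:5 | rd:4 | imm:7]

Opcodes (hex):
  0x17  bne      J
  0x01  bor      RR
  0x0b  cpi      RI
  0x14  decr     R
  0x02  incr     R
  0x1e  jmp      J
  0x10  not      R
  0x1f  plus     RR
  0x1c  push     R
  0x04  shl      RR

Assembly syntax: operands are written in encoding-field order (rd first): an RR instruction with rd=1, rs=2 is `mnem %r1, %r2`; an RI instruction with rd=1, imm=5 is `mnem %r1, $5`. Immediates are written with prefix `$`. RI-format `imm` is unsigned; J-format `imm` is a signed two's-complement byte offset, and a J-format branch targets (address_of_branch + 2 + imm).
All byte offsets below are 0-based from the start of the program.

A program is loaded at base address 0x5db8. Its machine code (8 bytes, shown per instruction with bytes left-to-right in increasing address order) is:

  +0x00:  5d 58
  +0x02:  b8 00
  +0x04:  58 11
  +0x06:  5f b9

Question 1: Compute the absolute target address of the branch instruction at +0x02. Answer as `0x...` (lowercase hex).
0x5dbc

[02] b8 00 → 0xb800
  op=0xb800>>11=0x17 ⇒ bne (J)
  imm: (w>>0)&0x7ff=0x0 → $0
  target = base 0x5db8 + off 0x02 + 2 + imm 0 = 0x5dbc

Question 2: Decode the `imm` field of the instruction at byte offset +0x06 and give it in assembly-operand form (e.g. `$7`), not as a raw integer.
[06] 5f b9 → 0x5fb9
  top 5b → 0xb → cpi [RI]
  rd: (w>>7)&0xf=0xf → %r15
  imm: (w>>0)&0x7f=0x39 → $57

$57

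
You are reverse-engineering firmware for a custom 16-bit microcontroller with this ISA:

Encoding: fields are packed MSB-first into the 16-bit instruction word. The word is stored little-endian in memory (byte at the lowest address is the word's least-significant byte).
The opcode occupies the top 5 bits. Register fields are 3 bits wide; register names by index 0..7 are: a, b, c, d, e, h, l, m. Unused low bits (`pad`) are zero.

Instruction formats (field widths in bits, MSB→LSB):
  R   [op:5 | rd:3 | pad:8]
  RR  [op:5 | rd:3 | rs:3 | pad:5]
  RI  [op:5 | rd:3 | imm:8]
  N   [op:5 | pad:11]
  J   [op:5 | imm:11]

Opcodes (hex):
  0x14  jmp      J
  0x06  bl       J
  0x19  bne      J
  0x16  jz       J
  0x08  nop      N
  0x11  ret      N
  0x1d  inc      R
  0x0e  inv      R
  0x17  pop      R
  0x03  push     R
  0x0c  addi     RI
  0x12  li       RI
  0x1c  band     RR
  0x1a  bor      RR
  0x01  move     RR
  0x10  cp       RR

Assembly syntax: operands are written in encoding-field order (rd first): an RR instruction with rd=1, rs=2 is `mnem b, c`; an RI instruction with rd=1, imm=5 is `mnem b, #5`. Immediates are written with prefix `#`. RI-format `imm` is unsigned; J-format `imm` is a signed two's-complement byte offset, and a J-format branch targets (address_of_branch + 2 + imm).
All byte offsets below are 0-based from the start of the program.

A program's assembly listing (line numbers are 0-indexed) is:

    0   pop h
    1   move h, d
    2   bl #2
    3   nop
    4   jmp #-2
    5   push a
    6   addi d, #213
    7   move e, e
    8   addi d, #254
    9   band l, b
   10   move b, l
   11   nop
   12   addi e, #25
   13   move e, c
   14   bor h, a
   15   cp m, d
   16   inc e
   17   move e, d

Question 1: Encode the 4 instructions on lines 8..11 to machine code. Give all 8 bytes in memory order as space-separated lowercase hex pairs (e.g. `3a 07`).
fe 63 20 e6 c0 09 00 40

8. addi fields op=0xc:5|rd=3:3|imm=254:8 → word 63feh → fe 63
9. band fields op=0x1c:5|rd=6:3|rs=1:3|pad=0:5 → word e620h → 20 e6
10. move fields op=0x1:5|rd=1:3|rs=6:3|pad=0:5 → word 09c0h → c0 09
11. nop fields op=0x8:5|pad=0:11 → word 4000h → 00 40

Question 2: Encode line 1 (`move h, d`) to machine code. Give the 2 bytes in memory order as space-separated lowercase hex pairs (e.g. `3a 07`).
60 0d

L1: move op=0x1:5|rd=5:3|rs=3:3|pad=0:5 ⇒ 0x0d60 ⇒ little 60 0d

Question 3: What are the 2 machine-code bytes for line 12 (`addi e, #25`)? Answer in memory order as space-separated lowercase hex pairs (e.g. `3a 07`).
19 64

L12: addi op=0xc:5|rd=4:3|imm=25:8 ⇒ 0x6419 ⇒ little 19 64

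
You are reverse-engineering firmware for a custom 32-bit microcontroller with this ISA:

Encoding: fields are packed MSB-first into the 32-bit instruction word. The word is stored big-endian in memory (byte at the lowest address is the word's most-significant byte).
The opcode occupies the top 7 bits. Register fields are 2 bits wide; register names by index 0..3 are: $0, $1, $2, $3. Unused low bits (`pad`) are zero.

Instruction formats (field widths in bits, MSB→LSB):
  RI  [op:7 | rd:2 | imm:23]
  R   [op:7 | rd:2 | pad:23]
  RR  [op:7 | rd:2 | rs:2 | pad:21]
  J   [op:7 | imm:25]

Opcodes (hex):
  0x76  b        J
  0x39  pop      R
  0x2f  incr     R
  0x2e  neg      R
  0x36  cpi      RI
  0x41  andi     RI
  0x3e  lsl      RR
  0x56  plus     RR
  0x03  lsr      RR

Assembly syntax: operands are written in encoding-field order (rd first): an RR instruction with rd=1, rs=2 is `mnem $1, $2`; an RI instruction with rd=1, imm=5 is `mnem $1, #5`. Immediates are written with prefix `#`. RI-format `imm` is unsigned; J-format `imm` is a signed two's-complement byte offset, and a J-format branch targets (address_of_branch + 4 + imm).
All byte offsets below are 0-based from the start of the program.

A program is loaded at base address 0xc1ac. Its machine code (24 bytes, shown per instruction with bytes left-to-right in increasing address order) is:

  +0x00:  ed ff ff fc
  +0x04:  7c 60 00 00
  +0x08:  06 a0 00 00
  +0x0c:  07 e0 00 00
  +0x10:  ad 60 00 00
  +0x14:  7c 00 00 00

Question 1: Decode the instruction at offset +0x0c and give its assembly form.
+0x0c: 07 e0 00 00 ⇒ word 0x07e00000 (big)
  opcode bits[31:25]=0x3: lsr/RR
  [24:23] rd=3 = $3
  [22:21] rs=3 = $3

lsr $3, $3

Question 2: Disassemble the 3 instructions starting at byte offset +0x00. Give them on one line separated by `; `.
[00] ed ff ff fc → 0xedfffffc
  op=0xedfffffc>>25=0x76 ⇒ b (J)
  [24:0] imm=33554428 (s25→-4) = #-4
[04] 7c 60 00 00 → 0x7c600000
  op=0x7c600000>>25=0x3e ⇒ lsl (RR)
  [24:23] rd=0 = $0
  [22:21] rs=3 = $3
[08] 06 a0 00 00 → 0x06a00000
  op=0x06a00000>>25=0x3 ⇒ lsr (RR)
  [24:23] rd=1 = $1
  [22:21] rs=1 = $1

b #-4; lsl $0, $3; lsr $1, $1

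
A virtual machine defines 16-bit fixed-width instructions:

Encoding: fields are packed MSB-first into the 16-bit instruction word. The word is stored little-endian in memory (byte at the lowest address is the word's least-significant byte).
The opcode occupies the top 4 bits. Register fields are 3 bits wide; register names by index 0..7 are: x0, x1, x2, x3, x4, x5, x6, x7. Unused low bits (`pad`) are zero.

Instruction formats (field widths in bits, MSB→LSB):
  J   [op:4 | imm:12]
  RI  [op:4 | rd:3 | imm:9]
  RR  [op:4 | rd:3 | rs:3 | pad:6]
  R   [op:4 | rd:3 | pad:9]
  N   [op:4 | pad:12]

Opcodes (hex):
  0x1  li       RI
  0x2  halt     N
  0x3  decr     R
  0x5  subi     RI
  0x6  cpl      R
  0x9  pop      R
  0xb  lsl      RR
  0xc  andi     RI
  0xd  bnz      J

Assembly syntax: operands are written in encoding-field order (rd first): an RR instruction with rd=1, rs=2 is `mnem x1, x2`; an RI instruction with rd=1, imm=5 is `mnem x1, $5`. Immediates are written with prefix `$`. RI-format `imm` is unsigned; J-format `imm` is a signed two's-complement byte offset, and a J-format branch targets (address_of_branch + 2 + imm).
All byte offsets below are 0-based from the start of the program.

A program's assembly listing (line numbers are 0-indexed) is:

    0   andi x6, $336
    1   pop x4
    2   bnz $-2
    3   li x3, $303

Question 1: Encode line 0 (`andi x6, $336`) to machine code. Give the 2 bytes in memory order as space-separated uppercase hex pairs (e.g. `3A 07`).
0. andi fields op=0xc:4|rd=6:3|imm=336:9 → word cd50h → 50 cd

50 CD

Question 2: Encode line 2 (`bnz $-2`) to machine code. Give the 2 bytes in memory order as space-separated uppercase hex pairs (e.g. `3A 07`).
2. bnz fields op=0xd:4|imm=-2:12 → word dffeh → fe df

FE DF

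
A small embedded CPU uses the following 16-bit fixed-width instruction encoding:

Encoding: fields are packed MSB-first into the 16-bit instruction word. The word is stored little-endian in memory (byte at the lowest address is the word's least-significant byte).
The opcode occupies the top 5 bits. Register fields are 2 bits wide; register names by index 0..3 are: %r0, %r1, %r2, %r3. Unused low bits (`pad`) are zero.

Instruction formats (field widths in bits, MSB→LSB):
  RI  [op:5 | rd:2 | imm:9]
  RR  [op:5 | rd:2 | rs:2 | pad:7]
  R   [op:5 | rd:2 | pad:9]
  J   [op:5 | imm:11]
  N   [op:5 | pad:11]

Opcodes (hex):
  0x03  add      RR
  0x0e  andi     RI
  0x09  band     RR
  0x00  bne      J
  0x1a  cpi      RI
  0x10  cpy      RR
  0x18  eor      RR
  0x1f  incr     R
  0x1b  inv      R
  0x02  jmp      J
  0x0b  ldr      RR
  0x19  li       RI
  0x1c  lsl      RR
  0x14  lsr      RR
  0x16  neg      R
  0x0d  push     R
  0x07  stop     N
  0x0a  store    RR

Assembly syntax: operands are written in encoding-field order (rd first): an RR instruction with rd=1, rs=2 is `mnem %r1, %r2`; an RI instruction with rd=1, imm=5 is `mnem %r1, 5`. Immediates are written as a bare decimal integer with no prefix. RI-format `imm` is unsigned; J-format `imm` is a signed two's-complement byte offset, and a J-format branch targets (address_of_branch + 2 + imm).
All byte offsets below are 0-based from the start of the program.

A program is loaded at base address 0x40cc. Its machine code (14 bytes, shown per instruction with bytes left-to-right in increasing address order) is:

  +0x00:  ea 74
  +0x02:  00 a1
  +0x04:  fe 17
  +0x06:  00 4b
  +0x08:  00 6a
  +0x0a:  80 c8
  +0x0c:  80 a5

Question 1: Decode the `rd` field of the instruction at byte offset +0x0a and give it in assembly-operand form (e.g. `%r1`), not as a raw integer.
off 0x0a: read 80 c8 as little → 0xc880
  op=0xc880>>11=0x19 ⇒ li (RI)
  rd: (w>>9)&0x3=0x0 → %r0
  imm: (w>>0)&0x1ff=0x80 → 128

%r0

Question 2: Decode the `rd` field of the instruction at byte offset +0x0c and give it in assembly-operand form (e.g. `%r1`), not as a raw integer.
@+0c  little-endian(80 a5) = 0xa580
  opcode bits[15:11]=0x14: lsr/RR
  [10:9] rd=2 = %r2
  [8:7] rs=3 = %r3

%r2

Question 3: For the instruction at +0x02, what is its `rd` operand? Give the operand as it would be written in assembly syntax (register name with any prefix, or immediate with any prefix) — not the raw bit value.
%r0

[02] 00 a1 → 0xa100
  top 5b → 0x14 → lsr [RR]
  rd: (w>>9)&0x3=0x0 → %r0
  rs: (w>>7)&0x3=0x2 → %r2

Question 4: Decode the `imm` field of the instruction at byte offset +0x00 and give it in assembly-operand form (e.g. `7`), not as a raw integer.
[00] ea 74 → 0x74ea
  opcode bits[15:11]=0xe: andi/RI
  [10:9] rd=2 = %r2
  [8:0] imm=234 = 234

234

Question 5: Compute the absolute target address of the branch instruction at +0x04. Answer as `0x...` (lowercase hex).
@+04  little-endian(fe 17) = 0x17fe
  opcode bits[15:11]=0x2: jmp/J
  [10:0] imm=2046 (s11→-2) = -2
  target = base 0x40cc + off 0x04 + 2 + imm -2 = 0x40d0

0x40d0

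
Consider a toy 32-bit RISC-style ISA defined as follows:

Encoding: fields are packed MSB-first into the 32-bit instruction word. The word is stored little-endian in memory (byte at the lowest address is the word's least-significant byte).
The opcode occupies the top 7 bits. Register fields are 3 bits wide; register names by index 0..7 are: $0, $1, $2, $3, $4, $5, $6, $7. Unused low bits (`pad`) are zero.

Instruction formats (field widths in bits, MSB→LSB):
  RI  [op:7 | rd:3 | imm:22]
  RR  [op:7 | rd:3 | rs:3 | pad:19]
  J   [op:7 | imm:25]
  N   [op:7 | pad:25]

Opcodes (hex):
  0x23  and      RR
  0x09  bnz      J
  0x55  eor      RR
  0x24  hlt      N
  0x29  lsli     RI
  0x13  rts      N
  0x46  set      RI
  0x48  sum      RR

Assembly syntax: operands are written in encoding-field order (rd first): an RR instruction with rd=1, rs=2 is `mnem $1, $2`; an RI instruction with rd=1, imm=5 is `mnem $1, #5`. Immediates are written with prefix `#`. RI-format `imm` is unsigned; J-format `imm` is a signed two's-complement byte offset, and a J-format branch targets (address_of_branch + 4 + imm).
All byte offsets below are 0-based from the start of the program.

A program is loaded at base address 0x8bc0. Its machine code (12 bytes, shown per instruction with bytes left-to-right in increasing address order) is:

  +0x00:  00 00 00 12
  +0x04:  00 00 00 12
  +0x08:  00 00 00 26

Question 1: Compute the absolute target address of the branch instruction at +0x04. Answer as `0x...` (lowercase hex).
[04] 00 00 00 12 → 0x12000000
  top 7b → 0x9 → bnz [J]
  imm@[24:0]=0x0 ⇒ #0
  target = base 0x8bc0 + off 0x04 + 4 + imm 0 = 0x8bc8

0x8bc8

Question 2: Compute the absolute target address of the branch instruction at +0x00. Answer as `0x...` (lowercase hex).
0x8bc4

+0x00: 00 00 00 12 ⇒ word 0x12000000 (little)
  op=0x12000000>>25=0x9 ⇒ bnz (J)
  imm: (w>>0)&0x1ffffff=0x0 → #0
  target = base 0x8bc0 + off 0x00 + 4 + imm 0 = 0x8bc4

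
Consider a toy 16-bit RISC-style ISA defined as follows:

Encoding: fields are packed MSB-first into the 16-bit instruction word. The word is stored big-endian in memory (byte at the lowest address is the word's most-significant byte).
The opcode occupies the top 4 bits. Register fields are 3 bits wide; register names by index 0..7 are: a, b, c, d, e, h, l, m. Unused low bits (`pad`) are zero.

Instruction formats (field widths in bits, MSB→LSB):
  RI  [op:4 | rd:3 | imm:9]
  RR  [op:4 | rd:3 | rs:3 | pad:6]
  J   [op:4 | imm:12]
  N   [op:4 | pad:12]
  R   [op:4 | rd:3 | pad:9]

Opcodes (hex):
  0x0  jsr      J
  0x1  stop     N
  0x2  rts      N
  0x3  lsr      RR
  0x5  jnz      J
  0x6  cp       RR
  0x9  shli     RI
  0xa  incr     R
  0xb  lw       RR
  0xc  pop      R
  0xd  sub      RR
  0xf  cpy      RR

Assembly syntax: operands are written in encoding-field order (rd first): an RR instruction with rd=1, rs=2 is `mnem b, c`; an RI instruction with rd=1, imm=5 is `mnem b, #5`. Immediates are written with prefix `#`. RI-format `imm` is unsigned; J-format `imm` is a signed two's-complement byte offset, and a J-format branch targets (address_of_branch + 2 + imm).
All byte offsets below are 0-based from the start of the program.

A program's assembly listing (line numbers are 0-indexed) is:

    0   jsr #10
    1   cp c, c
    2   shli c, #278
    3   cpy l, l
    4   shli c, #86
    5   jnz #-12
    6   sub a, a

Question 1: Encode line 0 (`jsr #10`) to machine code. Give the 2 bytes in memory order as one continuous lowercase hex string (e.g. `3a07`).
0. jsr fields op=0x0:4|imm=10:12 → word 000ah → 00 0a

000a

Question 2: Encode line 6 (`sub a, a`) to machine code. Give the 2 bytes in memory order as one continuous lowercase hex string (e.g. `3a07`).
line 6 (sub): pack op=0xd:4|rd=0:3|rs=0:3|pad=0:6 = 0xd000; big→ d0 00

d000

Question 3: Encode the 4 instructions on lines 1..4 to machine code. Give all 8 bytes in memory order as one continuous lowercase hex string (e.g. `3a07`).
L1: cp op=0x6:4|rd=2:3|rs=2:3|pad=0:6 ⇒ 0x6480 ⇒ big 64 80
L2: shli op=0x9:4|rd=2:3|imm=278:9 ⇒ 0x9516 ⇒ big 95 16
L3: cpy op=0xf:4|rd=6:3|rs=6:3|pad=0:6 ⇒ 0xfd80 ⇒ big fd 80
L4: shli op=0x9:4|rd=2:3|imm=86:9 ⇒ 0x9456 ⇒ big 94 56

64809516fd809456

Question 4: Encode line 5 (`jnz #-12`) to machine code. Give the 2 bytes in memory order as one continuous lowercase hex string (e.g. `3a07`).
5ff4

5. jnz fields op=0x5:4|imm=-12:12 → word 5ff4h → 5f f4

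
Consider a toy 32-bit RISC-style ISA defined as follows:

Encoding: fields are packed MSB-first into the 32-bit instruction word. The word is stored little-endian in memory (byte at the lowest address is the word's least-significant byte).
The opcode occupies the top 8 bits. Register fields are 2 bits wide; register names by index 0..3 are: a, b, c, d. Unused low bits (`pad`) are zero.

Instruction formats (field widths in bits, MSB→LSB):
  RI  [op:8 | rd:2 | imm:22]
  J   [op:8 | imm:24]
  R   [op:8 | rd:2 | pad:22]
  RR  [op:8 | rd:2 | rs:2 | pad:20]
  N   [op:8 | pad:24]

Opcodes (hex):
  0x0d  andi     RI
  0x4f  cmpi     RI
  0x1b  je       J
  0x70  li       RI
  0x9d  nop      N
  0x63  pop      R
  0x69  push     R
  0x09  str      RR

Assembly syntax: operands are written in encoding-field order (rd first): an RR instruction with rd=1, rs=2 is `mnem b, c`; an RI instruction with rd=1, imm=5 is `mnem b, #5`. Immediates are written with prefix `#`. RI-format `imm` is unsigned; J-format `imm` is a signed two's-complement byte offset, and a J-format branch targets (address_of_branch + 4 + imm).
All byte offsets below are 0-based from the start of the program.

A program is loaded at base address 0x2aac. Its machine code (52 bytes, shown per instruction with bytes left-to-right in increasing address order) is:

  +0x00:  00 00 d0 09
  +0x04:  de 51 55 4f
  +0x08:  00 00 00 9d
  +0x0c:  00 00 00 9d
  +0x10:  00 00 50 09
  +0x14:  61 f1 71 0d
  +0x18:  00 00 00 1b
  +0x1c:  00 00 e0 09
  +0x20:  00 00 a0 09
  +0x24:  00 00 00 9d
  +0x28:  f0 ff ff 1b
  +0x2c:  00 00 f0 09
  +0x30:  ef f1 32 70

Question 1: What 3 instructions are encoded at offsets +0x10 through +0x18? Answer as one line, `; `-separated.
[10] 00 00 50 09 → 0x09500000
  top 8b → 0x9 → str [RR]
  rd@[23:22]=0x1 ⇒ b
  rs@[21:20]=0x1 ⇒ b
[14] 61 f1 71 0d → 0x0d71f161
  top 8b → 0xd → andi [RI]
  rd@[23:22]=0x1 ⇒ b
  imm@[21:0]=0x31f161 ⇒ #3273057
[18] 00 00 00 1b → 0x1b000000
  top 8b → 0x1b → je [J]
  imm@[23:0]=0x0 ⇒ #0

str b, b; andi b, #3273057; je #0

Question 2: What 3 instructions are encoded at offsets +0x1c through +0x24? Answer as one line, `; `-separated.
str d, c; str c, c; nop

+0x1c: 00 00 e0 09 ⇒ word 0x09e00000 (little)
  op=0x09e00000>>24=0x9 ⇒ str (RR)
  rd: (w>>22)&0x3=0x3 → d
  rs: (w>>20)&0x3=0x2 → c
+0x20: 00 00 a0 09 ⇒ word 0x09a00000 (little)
  op=0x09a00000>>24=0x9 ⇒ str (RR)
  rd: (w>>22)&0x3=0x2 → c
  rs: (w>>20)&0x3=0x2 → c
+0x24: 00 00 00 9d ⇒ word 0x9d000000 (little)
  op=0x9d000000>>24=0x9d ⇒ nop (N)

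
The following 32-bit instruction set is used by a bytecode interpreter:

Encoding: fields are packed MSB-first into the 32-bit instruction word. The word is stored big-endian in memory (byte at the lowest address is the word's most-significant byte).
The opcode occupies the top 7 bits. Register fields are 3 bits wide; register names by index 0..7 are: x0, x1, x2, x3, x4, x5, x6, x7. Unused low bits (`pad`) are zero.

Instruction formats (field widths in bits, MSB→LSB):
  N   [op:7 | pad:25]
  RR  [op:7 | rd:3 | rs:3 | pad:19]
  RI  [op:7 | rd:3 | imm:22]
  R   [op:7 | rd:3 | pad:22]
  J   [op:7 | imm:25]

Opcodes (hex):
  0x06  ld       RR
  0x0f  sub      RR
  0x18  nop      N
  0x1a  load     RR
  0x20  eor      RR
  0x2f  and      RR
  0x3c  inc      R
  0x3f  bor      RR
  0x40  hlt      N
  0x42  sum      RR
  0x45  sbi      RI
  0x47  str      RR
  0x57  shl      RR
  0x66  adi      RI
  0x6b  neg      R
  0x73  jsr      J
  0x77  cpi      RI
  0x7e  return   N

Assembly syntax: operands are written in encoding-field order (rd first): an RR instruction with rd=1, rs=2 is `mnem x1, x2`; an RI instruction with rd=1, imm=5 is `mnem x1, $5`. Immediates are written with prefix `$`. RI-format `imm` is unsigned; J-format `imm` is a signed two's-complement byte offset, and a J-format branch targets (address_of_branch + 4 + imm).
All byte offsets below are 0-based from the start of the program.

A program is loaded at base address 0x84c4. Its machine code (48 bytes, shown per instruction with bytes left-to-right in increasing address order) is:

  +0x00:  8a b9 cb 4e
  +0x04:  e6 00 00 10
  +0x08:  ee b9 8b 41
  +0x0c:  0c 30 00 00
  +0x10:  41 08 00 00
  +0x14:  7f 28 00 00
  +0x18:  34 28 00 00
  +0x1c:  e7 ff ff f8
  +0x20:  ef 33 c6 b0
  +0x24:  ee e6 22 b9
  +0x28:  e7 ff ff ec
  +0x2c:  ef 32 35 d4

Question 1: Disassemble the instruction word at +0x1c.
[1c] e7 ff ff f8 → 0xe7fffff8
  top 7b → 0x73 → jsr [J]
  imm@[24:0]=0x1fffff8 (s25→-8) ⇒ $-8

jsr $-8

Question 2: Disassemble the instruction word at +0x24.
cpi x3, $2499257

+0x24: ee e6 22 b9 ⇒ word 0xeee622b9 (big)
  opcode bits[31:25]=0x77: cpi/RI
  [24:22] rd=3 = x3
  [21:0] imm=2499257 = $2499257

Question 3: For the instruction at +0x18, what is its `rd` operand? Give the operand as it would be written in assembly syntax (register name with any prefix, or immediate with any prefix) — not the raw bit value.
+0x18: 34 28 00 00 ⇒ word 0x34280000 (big)
  opcode bits[31:25]=0x1a: load/RR
  [24:22] rd=0 = x0
  [21:19] rs=5 = x5

x0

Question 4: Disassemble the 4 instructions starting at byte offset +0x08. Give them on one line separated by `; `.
@+08  big-endian(ee b9 8b 41) = 0xeeb98b41
  op=0xeeb98b41>>25=0x77 ⇒ cpi (RI)
  rd@[24:22]=0x2 ⇒ x2
  imm@[21:0]=0x398b41 ⇒ $3771201
@+0c  big-endian(0c 30 00 00) = 0x0c300000
  op=0x0c300000>>25=0x6 ⇒ ld (RR)
  rd@[24:22]=0x0 ⇒ x0
  rs@[21:19]=0x6 ⇒ x6
@+10  big-endian(41 08 00 00) = 0x41080000
  op=0x41080000>>25=0x20 ⇒ eor (RR)
  rd@[24:22]=0x4 ⇒ x4
  rs@[21:19]=0x1 ⇒ x1
@+14  big-endian(7f 28 00 00) = 0x7f280000
  op=0x7f280000>>25=0x3f ⇒ bor (RR)
  rd@[24:22]=0x4 ⇒ x4
  rs@[21:19]=0x5 ⇒ x5

cpi x2, $3771201; ld x0, x6; eor x4, x1; bor x4, x5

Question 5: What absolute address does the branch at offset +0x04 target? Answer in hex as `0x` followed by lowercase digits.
0x84dc

[04] e6 00 00 10 → 0xe6000010
  opcode bits[31:25]=0x73: jsr/J
  [24:0] imm=16 = $16
  target = base 0x84c4 + off 0x04 + 4 + imm 16 = 0x84dc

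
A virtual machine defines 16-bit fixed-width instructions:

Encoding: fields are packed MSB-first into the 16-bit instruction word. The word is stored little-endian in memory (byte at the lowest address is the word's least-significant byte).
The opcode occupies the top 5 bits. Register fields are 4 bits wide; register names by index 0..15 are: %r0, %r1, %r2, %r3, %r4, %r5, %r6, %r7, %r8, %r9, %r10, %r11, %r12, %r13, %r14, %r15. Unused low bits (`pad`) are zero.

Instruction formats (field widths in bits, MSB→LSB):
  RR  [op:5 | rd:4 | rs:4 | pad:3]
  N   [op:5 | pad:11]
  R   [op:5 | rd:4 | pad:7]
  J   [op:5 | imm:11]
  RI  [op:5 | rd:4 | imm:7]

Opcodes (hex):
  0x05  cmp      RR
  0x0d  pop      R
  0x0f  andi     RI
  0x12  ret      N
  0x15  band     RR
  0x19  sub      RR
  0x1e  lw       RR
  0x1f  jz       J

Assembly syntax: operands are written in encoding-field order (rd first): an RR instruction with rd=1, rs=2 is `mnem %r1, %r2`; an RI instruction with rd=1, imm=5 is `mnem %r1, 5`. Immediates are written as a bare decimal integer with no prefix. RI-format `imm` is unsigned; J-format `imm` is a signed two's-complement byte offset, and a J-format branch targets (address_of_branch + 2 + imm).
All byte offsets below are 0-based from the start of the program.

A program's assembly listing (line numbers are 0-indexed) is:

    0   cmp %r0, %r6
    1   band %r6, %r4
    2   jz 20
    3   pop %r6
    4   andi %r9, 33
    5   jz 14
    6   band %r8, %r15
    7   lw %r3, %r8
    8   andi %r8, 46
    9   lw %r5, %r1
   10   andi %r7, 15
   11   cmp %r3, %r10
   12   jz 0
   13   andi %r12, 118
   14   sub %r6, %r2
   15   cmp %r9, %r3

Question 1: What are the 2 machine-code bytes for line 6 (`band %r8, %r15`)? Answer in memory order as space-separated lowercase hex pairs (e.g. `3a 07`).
78 ac

6. band fields op=0x15:5|rd=8:4|rs=15:4|pad=0:3 → word ac78h → 78 ac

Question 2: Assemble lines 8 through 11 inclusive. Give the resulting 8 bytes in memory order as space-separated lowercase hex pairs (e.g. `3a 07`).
L8: andi op=0xf:5|rd=8:4|imm=46:7 ⇒ 0x7c2e ⇒ little 2e 7c
L9: lw op=0x1e:5|rd=5:4|rs=1:4|pad=0:3 ⇒ 0xf288 ⇒ little 88 f2
L10: andi op=0xf:5|rd=7:4|imm=15:7 ⇒ 0x7b8f ⇒ little 8f 7b
L11: cmp op=0x5:5|rd=3:4|rs=10:4|pad=0:3 ⇒ 0x29d0 ⇒ little d0 29

2e 7c 88 f2 8f 7b d0 29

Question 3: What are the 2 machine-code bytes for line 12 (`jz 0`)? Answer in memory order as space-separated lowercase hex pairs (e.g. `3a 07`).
L12: jz op=0x1f:5|imm=0:11 ⇒ 0xf800 ⇒ little 00 f8

00 f8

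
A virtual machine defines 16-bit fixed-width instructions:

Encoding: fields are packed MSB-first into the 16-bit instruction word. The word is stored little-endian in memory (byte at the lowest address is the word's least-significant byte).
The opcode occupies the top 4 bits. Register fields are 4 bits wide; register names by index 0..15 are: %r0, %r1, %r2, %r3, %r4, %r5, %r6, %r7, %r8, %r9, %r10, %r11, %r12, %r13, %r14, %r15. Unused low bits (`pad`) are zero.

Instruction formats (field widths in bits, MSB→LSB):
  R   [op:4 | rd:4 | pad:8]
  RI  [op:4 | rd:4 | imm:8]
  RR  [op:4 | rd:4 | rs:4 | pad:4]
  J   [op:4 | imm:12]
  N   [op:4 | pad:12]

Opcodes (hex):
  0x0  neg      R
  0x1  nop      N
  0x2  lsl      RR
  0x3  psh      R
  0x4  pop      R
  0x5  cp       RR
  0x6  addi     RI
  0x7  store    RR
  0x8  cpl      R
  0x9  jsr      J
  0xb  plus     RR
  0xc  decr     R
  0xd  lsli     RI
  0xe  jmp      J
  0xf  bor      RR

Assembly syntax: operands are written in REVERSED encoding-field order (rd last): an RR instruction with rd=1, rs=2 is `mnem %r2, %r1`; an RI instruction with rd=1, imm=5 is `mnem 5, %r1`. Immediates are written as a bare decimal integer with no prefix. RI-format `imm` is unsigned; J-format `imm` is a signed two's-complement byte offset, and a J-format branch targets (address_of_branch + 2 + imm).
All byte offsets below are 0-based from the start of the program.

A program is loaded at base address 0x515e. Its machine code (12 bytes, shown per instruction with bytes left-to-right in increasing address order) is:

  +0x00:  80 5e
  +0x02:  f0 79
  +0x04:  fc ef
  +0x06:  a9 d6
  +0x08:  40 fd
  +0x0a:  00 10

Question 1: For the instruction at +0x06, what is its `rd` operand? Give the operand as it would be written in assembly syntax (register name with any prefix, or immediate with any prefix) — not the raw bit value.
%r6

[06] a9 d6 → 0xd6a9
  top 4b → 0xd → lsli [RI]
  [11:8] rd=6 = %r6
  [7:0] imm=169 = 169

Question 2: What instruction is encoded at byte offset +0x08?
bor %r4, %r13

off 0x08: read 40 fd as little → 0xfd40
  op=0xfd40>>12=0xf ⇒ bor (RR)
  [11:8] rd=13 = %r13
  [7:4] rs=4 = %r4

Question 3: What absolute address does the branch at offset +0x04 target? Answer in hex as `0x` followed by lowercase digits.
[04] fc ef → 0xeffc
  top 4b → 0xe → jmp [J]
  imm: (w>>0)&0xfff=0xffc (s12→-4) → -4
  target = base 0x515e + off 0x04 + 2 + imm -4 = 0x5160

0x5160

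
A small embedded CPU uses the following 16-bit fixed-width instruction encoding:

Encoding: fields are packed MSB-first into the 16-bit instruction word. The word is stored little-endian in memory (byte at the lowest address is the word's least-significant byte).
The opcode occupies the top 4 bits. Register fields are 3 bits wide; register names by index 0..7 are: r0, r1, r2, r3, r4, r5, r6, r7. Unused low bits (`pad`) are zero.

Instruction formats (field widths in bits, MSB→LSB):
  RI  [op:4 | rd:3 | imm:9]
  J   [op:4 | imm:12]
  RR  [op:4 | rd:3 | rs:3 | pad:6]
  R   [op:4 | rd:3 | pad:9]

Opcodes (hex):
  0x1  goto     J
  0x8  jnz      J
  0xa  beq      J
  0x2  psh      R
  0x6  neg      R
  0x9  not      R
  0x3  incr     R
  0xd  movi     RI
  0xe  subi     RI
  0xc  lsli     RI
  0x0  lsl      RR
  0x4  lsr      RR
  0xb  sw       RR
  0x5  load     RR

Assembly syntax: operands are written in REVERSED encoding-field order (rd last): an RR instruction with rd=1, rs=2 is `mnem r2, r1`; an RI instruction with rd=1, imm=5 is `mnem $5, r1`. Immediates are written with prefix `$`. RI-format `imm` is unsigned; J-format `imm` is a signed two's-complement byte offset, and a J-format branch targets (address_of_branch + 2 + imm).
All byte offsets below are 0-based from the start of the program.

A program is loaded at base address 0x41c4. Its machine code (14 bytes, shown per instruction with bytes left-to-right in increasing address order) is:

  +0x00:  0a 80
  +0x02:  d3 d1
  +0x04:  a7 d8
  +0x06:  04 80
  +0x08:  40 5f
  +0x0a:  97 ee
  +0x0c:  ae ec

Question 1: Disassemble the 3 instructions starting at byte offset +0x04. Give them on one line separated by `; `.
movi $167, r4; jnz $4; load r5, r7

@+04  little-endian(a7 d8) = 0xd8a7
  opcode bits[15:12]=0xd: movi/RI
  [11:9] rd=4 = r4
  [8:0] imm=167 = $167
@+06  little-endian(04 80) = 0x8004
  opcode bits[15:12]=0x8: jnz/J
  [11:0] imm=4 = $4
@+08  little-endian(40 5f) = 0x5f40
  opcode bits[15:12]=0x5: load/RR
  [11:9] rd=7 = r7
  [8:6] rs=5 = r5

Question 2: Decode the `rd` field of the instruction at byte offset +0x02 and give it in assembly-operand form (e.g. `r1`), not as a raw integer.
@+02  little-endian(d3 d1) = 0xd1d3
  top 4b → 0xd → movi [RI]
  rd@[11:9]=0x0 ⇒ r0
  imm@[8:0]=0x1d3 ⇒ $467

r0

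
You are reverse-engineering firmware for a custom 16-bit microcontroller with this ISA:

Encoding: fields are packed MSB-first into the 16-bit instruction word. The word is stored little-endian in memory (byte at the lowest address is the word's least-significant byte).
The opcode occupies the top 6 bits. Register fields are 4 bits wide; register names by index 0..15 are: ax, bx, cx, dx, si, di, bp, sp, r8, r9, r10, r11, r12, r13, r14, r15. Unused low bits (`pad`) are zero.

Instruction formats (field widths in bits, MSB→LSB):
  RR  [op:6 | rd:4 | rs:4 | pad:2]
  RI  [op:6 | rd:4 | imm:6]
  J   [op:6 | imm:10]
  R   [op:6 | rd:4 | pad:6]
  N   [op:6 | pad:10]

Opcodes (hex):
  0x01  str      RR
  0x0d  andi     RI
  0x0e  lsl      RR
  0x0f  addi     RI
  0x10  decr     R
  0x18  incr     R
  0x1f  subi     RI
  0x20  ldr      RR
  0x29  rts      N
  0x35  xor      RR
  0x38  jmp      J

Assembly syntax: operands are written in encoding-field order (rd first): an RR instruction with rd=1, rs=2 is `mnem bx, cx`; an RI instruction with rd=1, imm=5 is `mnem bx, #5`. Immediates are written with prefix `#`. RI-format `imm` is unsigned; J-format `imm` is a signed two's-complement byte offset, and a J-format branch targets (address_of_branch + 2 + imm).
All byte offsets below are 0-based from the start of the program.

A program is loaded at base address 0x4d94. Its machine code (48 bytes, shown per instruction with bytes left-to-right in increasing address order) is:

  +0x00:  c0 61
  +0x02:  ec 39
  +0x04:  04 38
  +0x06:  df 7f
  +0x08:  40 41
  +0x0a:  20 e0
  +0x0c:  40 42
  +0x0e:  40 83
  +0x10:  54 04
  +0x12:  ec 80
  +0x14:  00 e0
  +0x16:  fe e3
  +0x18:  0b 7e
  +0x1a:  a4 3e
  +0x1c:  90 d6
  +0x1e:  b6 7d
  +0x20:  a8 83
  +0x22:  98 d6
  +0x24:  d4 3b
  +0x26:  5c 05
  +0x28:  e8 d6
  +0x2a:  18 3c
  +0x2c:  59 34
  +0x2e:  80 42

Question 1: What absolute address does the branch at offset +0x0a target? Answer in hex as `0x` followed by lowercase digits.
0x4dc0

@+0a  little-endian(20 e0) = 0xe020
  op=0xe020>>10=0x38 ⇒ jmp (J)
  [9:0] imm=32 = #32
  target = base 0x4d94 + off 0x0a + 2 + imm 32 = 0x4dc0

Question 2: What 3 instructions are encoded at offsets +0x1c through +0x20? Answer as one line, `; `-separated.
xor r10, si; subi bp, #54; ldr r14, r10

@+1c  little-endian(90 d6) = 0xd690
  op=0xd690>>10=0x35 ⇒ xor (RR)
  [9:6] rd=10 = r10
  [5:2] rs=4 = si
@+1e  little-endian(b6 7d) = 0x7db6
  op=0x7db6>>10=0x1f ⇒ subi (RI)
  [9:6] rd=6 = bp
  [5:0] imm=54 = #54
@+20  little-endian(a8 83) = 0x83a8
  op=0x83a8>>10=0x20 ⇒ ldr (RR)
  [9:6] rd=14 = r14
  [5:2] rs=10 = r10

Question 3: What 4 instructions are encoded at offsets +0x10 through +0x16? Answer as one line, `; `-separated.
off 0x10: read 54 04 as little → 0x0454
  opcode bits[15:10]=0x1: str/RR
  rd@[9:6]=0x1 ⇒ bx
  rs@[5:2]=0x5 ⇒ di
off 0x12: read ec 80 as little → 0x80ec
  opcode bits[15:10]=0x20: ldr/RR
  rd@[9:6]=0x3 ⇒ dx
  rs@[5:2]=0xb ⇒ r11
off 0x14: read 00 e0 as little → 0xe000
  opcode bits[15:10]=0x38: jmp/J
  imm@[9:0]=0x0 ⇒ #0
off 0x16: read fe e3 as little → 0xe3fe
  opcode bits[15:10]=0x38: jmp/J
  imm@[9:0]=0x3fe (s10→-2) ⇒ #-2

str bx, di; ldr dx, r11; jmp #0; jmp #-2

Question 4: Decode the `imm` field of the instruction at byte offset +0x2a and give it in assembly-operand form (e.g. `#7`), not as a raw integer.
#24

@+2a  little-endian(18 3c) = 0x3c18
  opcode bits[15:10]=0xf: addi/RI
  rd@[9:6]=0x0 ⇒ ax
  imm@[5:0]=0x18 ⇒ #24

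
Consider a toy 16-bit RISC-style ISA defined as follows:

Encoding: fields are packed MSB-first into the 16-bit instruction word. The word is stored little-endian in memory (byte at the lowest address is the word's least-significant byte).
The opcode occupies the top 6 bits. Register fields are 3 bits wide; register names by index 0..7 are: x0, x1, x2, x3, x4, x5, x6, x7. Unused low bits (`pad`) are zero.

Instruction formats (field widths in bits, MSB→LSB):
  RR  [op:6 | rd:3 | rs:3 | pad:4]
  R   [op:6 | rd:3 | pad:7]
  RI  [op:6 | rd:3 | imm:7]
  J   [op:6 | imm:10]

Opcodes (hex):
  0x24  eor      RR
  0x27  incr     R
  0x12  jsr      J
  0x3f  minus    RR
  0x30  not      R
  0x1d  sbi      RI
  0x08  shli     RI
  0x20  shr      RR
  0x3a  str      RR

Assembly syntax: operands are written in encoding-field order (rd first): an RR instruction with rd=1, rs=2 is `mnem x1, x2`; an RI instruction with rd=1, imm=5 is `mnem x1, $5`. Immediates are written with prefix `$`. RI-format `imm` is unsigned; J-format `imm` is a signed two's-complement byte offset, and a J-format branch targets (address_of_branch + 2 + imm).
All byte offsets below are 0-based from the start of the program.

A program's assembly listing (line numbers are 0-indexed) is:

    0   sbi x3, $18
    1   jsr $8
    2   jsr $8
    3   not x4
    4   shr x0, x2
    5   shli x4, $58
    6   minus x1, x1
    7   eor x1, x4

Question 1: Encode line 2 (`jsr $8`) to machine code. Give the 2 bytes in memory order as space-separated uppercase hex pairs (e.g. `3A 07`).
line 2 (jsr): pack op=0x12:6|imm=8:10 = 0x4808; little→ 08 48

08 48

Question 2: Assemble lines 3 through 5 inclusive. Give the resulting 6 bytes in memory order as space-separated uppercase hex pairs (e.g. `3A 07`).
00 C2 20 80 3A 22

3. not fields op=0x30:6|rd=4:3|pad=0:7 → word c200h → 00 c2
4. shr fields op=0x20:6|rd=0:3|rs=2:3|pad=0:4 → word 8020h → 20 80
5. shli fields op=0x8:6|rd=4:3|imm=58:7 → word 223ah → 3a 22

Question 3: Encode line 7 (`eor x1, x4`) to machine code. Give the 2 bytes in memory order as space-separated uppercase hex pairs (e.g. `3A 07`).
C0 90

line 7 (eor): pack op=0x24:6|rd=1:3|rs=4:3|pad=0:4 = 0x90c0; little→ c0 90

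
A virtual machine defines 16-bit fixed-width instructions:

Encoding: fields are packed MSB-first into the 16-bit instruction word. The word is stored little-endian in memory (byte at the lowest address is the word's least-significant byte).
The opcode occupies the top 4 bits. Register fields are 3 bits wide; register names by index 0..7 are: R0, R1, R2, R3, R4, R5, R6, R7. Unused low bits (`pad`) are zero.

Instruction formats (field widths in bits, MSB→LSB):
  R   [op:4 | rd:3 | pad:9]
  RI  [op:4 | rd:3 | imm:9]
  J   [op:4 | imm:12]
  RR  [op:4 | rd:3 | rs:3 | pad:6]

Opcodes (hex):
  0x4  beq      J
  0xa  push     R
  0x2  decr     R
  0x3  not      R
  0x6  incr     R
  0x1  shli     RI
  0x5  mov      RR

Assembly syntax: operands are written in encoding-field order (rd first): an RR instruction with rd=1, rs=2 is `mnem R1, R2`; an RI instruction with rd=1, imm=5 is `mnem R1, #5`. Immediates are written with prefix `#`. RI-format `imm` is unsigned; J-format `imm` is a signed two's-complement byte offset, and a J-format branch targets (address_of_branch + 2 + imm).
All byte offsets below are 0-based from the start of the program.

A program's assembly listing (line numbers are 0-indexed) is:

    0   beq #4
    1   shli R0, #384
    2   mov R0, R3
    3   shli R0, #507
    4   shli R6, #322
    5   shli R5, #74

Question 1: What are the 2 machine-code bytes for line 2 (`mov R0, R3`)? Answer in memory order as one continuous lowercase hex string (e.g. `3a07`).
2. mov fields op=0x5:4|rd=0:3|rs=3:3|pad=0:6 → word 50c0h → c0 50

c050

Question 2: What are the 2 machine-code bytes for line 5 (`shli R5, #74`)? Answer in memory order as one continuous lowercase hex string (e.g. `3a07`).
4a1a

L5: shli op=0x1:4|rd=5:3|imm=74:9 ⇒ 0x1a4a ⇒ little 4a 1a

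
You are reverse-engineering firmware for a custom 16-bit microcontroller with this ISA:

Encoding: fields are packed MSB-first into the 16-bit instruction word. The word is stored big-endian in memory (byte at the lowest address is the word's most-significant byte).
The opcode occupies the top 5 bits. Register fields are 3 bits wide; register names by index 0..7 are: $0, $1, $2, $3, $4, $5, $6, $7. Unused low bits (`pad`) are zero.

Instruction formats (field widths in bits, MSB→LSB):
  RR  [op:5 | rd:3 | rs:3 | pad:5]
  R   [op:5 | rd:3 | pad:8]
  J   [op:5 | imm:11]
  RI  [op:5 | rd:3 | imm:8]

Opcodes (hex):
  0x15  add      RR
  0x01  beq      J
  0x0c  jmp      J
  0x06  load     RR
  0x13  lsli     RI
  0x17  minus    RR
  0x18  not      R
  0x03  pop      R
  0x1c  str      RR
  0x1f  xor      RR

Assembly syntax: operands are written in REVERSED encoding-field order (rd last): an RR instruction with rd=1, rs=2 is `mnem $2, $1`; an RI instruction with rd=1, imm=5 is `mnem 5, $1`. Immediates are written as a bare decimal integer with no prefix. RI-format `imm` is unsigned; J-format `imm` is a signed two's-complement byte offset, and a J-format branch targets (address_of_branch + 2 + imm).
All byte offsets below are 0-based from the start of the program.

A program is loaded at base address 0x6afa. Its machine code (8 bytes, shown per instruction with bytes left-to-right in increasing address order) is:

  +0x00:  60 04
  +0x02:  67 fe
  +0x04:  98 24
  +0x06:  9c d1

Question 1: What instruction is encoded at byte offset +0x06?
lsli 209, $4

+0x06: 9c d1 ⇒ word 0x9cd1 (big)
  top 5b → 0x13 → lsli [RI]
  rd@[10:8]=0x4 ⇒ $4
  imm@[7:0]=0xd1 ⇒ 209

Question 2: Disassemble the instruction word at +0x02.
jmp -2

[02] 67 fe → 0x67fe
  op=0x67fe>>11=0xc ⇒ jmp (J)
  imm@[10:0]=0x7fe (s11→-2) ⇒ -2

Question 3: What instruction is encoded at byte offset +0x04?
@+04  big-endian(98 24) = 0x9824
  op=0x9824>>11=0x13 ⇒ lsli (RI)
  rd@[10:8]=0x0 ⇒ $0
  imm@[7:0]=0x24 ⇒ 36

lsli 36, $0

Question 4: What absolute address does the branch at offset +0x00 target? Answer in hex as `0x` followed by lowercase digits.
0x6b00

[00] 60 04 → 0x6004
  opcode bits[15:11]=0xc: jmp/J
  [10:0] imm=4 = 4
  target = base 0x6afa + off 0x00 + 2 + imm 4 = 0x6b00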